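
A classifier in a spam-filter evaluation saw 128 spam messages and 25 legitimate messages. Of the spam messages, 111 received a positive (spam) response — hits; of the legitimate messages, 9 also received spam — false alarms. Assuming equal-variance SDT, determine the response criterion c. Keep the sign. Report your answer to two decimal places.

H = 111/128 = 0.8672
FA = 9/25 = 0.3600
Φ⁻¹(0.8672) = 1.1133, Φ⁻¹(0.3600) = -0.3585
c = −½·[z(H) + z(FA)] = −0.5 × (1.1133 + (-0.3585)) = -0.3774

c = -0.38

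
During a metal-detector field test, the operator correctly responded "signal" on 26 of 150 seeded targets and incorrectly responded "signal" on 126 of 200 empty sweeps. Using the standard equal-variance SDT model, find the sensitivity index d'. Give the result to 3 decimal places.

H = 26/150 = 0.1733
FA = 126/200 = 0.6300
z(0.1733) = -0.9412, z(0.6300) = 0.3319
d' = z(H) − z(FA) = -0.9412 − 0.3319 = -1.2731

d' = -1.273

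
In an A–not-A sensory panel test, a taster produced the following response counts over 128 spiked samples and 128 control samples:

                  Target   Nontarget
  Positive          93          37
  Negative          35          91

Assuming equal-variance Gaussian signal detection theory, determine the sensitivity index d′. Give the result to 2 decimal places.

d′ = 1.16

H = 93/128 = 0.7266
FA = 37/128 = 0.2891
z(0.7266) = 0.603, z(0.2891) = -0.556
d' = z(H) − z(FA) = 0.603 − (-0.556) = 1.159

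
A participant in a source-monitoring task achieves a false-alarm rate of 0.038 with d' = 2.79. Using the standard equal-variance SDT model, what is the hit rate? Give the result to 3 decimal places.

z(false-alarm rate) = z(0.038) = -1.7744
z(H) = z(FA) + d' = -1.7744 + 2.79 = 1.0156
hit rate = Φ(1.0156) = 0.8451

hit rate = 0.845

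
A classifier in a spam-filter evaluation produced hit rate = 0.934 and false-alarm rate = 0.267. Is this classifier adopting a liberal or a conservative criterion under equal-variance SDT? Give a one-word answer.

liberal

z(H) = 1.506, z(FA) = -0.622
c = −½·(z(H) + z(FA)) = -0.442
c < 0 → liberal criterion (biased toward responding “yes”).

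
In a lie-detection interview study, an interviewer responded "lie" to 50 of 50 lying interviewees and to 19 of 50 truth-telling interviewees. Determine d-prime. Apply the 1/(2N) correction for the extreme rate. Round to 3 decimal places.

The hit rate is 50/50 = 1, so apply the 1/(2N) correction: H → 1 − 1/(2·50) = 0.99000.
z(H) = z(0.99000) = 2.3263
z(FA) = z(0.38000) = -0.3055
d' = 2.3263 − (-0.3055) = 2.6318

d-prime = 2.632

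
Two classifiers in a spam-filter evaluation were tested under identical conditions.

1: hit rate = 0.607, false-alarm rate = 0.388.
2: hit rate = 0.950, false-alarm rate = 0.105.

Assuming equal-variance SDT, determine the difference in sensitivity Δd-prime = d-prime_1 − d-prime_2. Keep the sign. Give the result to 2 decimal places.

Δd-prime = -2.34

1: z(0.607) = 0.272, z(0.388) = -0.285, d' = 0.557
2: z(0.950) = 1.645, z(0.105) = -1.254, d' = 2.899
Δd' = d'_1 − d'_2 = 0.557 − 2.899 = -2.342
2 has the higher sensitivity.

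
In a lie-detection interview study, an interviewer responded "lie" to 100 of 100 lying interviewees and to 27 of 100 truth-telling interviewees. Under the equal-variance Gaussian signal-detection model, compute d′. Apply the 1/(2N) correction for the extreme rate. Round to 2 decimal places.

d′ = 3.19

The hit rate is 100/100 = 1, so apply the 1/(2N) correction: H → 1 − 1/(2·100) = 0.99500.
z(H) = z(0.99500) = 2.576
z(FA) = z(0.27000) = -0.613
d' = 2.576 − (-0.613) = 3.189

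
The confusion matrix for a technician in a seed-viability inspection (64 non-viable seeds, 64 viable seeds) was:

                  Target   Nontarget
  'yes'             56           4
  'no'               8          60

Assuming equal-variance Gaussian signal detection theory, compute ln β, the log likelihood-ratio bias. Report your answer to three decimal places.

ln β = 0.515

H = 56/64 = 0.8750
FA = 4/64 = 0.0625
z(H) = z(0.8750) = 1.1503
z(FA) = z(0.0625) = -1.5341
ln β = −½·[z(H)² − z(FA)²] = −0.5 × (1.3232 − 2.3535) = 0.51515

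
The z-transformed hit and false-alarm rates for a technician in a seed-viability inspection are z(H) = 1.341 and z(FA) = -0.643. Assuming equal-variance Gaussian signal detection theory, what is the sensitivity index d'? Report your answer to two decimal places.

d' = 1.98

d' = z(H) − z(FA) = 1.341 − (-0.643) = 1.984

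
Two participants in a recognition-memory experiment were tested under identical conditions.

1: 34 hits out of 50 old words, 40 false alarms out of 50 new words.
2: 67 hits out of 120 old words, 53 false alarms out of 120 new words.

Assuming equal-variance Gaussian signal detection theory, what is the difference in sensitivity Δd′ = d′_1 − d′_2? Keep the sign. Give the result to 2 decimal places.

Δd′ = -0.67

1: z(0.6800) = 0.468, z(0.8000) = 0.842, d' = -0.374
2: z(0.5583) = 0.147, z(0.4417) = -0.147, d' = 0.294
Δd' = d'_1 − d'_2 = -0.374 − 0.294 = -0.668
2 has the higher sensitivity.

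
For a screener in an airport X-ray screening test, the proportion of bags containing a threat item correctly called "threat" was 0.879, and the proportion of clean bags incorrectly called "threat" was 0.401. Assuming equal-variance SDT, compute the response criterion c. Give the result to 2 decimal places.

c = -0.46

z(H) = 1.1700
z(FA) = -0.2508
c = −½·[z(H) + z(FA)] = −0.5 × (1.1700 + (-0.2508)) = -0.4596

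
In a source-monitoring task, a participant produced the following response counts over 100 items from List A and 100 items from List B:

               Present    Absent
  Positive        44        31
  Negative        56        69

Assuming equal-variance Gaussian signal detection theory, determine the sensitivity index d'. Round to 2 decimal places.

d' = 0.34

H = 44/100 = 0.4400
FA = 31/100 = 0.3100
z(0.4400) = -0.1510, z(0.3100) = -0.4959
d' = z(H) − z(FA) = -0.1510 − (-0.4959) = 0.3449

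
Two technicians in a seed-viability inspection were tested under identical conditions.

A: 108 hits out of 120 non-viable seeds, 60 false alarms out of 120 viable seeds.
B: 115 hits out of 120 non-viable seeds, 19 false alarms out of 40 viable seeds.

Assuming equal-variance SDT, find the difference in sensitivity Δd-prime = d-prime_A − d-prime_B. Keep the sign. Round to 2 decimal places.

Δd-prime = -0.51

A: z(0.9000) = 1.282, z(0.5000) = 0.000, d' = 1.282
B: z(0.9583) = 1.731, z(0.4750) = -0.063, d' = 1.794
Δd' = d'_A − d'_B = 1.282 − 1.794 = -0.512
B has the higher sensitivity.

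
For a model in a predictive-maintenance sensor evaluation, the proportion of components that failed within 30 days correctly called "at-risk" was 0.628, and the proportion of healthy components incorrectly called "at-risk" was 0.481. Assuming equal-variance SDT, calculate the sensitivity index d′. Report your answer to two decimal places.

Φ⁻¹(H) = 0.3266
Φ⁻¹(FA) = -0.0476
d' = z(H) − z(FA) = 0.3266 − (-0.0476) = 0.3742

d′ = 0.37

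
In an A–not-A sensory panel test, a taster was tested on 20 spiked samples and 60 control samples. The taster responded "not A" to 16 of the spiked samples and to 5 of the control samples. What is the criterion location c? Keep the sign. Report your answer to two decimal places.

H = 16/20 = 0.8000
FA = 5/60 = 0.0833
Φ⁻¹(H) = Φ⁻¹(0.8000) = 0.842
Φ⁻¹(FA) = Φ⁻¹(0.0833) = -1.383
c = −½·[z(H) + z(FA)] = −0.5 × (0.842 + (-1.383)) = 0.2705
c > 0: the taster has a conservative response bias.

c = 0.27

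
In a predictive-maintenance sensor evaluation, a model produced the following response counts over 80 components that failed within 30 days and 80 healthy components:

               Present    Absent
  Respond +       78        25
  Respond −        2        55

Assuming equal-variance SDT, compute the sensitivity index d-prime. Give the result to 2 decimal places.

H = 78/80 = 0.9750
FA = 25/80 = 0.3125
z(H) = 1.960
z(FA) = -0.489
d' = z(H) − z(FA) = 1.960 − (-0.489) = 2.449

d-prime = 2.45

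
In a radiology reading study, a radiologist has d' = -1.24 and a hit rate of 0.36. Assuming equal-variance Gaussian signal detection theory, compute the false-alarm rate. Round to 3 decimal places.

false-alarm rate = 0.811

z(hit rate) = z(0.36) = -0.3585
z(FA) = z(H) − d' = -0.3585 − (-1.24) = 0.8815
false-alarm rate = Φ(0.8815) = 0.8110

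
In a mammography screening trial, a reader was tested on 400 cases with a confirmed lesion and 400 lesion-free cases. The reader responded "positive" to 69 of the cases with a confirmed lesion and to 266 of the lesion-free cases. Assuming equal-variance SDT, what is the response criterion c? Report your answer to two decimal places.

H = 69/400 = 0.1725
FA = 266/400 = 0.6650
Φ⁻¹(H) = -0.944
Φ⁻¹(FA) = 0.426
c = −½·[z(H) + z(FA)] = −0.5 × (-0.944 + 0.426) = 0.259
c > 0: the reader has a conservative response bias.

c = 0.26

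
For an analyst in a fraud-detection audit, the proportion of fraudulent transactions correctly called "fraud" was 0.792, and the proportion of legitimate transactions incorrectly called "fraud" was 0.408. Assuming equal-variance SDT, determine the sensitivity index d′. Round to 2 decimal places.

d′ = 1.05

z(H) = z(0.792) = 0.813
z(FA) = z(0.408) = -0.233
d' = z(H) − z(FA) = 0.813 − (-0.233) = 1.046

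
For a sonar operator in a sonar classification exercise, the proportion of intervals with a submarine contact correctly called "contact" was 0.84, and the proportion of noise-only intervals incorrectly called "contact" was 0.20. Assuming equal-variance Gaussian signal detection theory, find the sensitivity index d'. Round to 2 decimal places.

d' = 1.84

z(0.84) = 0.994, z(0.20) = -0.842
d' = z(H) − z(FA) = 0.994 − (-0.842) = 1.836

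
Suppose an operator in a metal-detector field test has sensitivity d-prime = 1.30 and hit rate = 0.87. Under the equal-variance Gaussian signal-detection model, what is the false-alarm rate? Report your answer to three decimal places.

z(hit rate) = z(0.87) = 1.1264
z(FA) = z(H) − d' = 1.1264 − 1.30 = -0.1736
false-alarm rate = Φ(-0.1736) = 0.4311

false-alarm rate = 0.431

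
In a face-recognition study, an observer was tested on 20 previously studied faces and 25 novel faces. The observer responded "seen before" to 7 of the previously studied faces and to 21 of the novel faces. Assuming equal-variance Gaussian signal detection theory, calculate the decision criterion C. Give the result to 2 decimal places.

H = 7/20 = 0.3500
FA = 21/25 = 0.8400
Φ⁻¹(H) = Φ⁻¹(0.3500) = -0.385
Φ⁻¹(FA) = Φ⁻¹(0.8400) = 0.994
c = −½·[z(H) + z(FA)] = −0.5 × (-0.385 + 0.994) = -0.3045

C = -0.30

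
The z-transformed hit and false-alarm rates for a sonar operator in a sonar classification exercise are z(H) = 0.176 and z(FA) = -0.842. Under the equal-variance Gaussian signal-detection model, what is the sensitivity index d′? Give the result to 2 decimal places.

d' = z(H) − z(FA) = 0.176 − (-0.842) = 1.018

d′ = 1.02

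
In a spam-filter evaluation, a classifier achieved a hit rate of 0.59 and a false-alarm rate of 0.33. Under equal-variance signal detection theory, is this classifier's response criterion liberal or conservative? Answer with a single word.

conservative

z(H) = 0.228, z(FA) = -0.440
c = −½·(z(H) + z(FA)) = 0.106
c > 0 → conservative criterion (biased toward responding “no”).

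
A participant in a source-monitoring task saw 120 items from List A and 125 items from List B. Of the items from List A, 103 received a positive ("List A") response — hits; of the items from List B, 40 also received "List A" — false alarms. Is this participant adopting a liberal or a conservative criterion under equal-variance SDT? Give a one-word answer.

z(H) = 1.073, z(FA) = -0.468
c = −½·(z(H) + z(FA)) = -0.3025
c < 0 → liberal criterion (biased toward responding “yes”).

liberal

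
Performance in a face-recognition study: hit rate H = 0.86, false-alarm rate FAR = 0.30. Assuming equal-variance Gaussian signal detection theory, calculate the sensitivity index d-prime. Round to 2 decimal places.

z(H) = 1.080
z(FA) = -0.524
d' = z(H) − z(FA) = 1.080 − (-0.524) = 1.604

d-prime = 1.60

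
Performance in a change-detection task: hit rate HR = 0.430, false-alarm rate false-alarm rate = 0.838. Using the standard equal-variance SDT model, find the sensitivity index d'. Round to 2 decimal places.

Φ⁻¹(H) = Φ⁻¹(0.430) = -0.176
Φ⁻¹(FA) = Φ⁻¹(0.838) = 0.986
d' = z(H) − z(FA) = -0.176 − 0.986 = -1.162

d' = -1.16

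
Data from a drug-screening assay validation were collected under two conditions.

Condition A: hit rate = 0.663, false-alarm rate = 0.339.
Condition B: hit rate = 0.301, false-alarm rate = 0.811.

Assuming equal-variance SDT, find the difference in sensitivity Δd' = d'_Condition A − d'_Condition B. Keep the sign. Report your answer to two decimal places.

Condition A: z(0.663) = 0.421, z(0.339) = -0.415, d' = 0.836
Condition B: z(0.301) = -0.522, z(0.811) = 0.882, d' = -1.404
Δd' = d'_Condition A − d'_Condition B = 0.836 − (-1.404) = 2.240
Condition A has the higher sensitivity.

Δd' = 2.24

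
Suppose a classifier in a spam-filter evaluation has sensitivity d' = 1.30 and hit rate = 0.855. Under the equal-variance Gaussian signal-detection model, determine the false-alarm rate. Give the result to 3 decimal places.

z(hit rate) = z(0.855) = 1.0581
z(FA) = z(H) − d' = 1.0581 − 1.30 = -0.2419
false-alarm rate = Φ(-0.2419) = 0.4044

false-alarm rate = 0.404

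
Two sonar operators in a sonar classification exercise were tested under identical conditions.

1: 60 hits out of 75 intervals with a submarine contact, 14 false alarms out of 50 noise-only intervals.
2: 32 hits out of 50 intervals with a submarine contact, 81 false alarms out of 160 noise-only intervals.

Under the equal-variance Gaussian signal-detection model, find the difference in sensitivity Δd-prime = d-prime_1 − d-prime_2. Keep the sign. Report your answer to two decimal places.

1: z(0.8000) = 0.842, z(0.2800) = -0.583, d' = 1.425
2: z(0.6400) = 0.358, z(0.5062) = 0.016, d' = 0.342
Δd' = d'_1 − d'_2 = 1.425 − 0.342 = 1.083
1 has the higher sensitivity.

Δd-prime = 1.08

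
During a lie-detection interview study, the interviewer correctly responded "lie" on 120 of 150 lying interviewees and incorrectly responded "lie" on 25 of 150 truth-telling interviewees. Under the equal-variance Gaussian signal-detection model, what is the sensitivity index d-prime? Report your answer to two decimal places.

d-prime = 1.81

H = 120/150 = 0.8000
FA = 25/150 = 0.1667
z(H) = 0.842
z(FA) = -0.967
d' = z(H) − z(FA) = 0.842 − (-0.967) = 1.809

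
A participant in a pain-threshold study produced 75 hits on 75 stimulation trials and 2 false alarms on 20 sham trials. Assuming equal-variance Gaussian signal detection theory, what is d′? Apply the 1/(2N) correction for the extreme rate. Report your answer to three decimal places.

d′ = 3.756

The hit rate is 75/75 = 1, so apply the 1/(2N) correction: H → 1 − 1/(2·75) = 0.99333.
z(H) = z(0.99333) = 2.4746
z(FA) = z(0.10000) = -1.2816
d' = 2.4746 − (-1.2816) = 3.7562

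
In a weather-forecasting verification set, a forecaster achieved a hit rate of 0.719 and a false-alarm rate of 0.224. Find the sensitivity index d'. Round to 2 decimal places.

z(H) = z(0.719) = 0.5799
z(FA) = z(0.224) = -0.7588
d' = z(H) − z(FA) = 0.5799 − (-0.7588) = 1.3387

d' = 1.34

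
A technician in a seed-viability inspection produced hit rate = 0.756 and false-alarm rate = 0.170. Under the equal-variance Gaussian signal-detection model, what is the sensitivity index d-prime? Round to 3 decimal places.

d-prime = 1.648

Φ⁻¹(H) = 0.6935
Φ⁻¹(FA) = -0.9542
d' = z(H) − z(FA) = 0.6935 − (-0.9542) = 1.6477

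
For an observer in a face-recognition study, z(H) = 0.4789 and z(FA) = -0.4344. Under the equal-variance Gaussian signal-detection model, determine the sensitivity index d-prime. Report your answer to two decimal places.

d-prime = 0.91

d' = z(H) − z(FA) = 0.4789 − (-0.4344) = 0.9133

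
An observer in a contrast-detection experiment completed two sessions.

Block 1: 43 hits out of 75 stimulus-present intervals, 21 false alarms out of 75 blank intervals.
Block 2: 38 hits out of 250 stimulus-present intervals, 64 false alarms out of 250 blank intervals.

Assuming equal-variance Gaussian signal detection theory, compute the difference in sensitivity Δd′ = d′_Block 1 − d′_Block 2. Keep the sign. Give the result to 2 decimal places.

Δd′ = 1.14

Block 1: z(0.5733) = 0.185, z(0.2800) = -0.583, d' = 0.768
Block 2: z(0.1520) = -1.028, z(0.2560) = -0.656, d' = -0.372
Δd' = d'_Block 1 − d'_Block 2 = 0.768 − (-0.372) = 1.140
Block 1 has the higher sensitivity.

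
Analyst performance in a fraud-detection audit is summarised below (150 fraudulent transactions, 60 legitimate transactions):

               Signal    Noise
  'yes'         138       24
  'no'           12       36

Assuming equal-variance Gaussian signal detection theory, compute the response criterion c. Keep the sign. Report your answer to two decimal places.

H = 138/150 = 0.9200
FA = 24/60 = 0.4000
z(H) = z(0.9200) = 1.405
z(FA) = z(0.4000) = -0.253
c = −½·[z(H) + z(FA)] = −0.5 × (1.405 + (-0.253)) = -0.576

c = -0.58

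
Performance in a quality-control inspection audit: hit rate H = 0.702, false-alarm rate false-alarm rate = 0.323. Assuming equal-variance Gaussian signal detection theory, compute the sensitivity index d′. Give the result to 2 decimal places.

d′ = 0.99

z(H) = z(0.702) = 0.530
z(FA) = z(0.323) = -0.459
d' = z(H) − z(FA) = 0.530 − (-0.459) = 0.989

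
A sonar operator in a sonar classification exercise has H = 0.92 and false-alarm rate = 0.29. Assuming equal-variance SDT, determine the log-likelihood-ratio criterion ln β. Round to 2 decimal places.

ln β = -0.83

z(0.92) = 1.405, z(0.29) = -0.553
ln β = −½·[z(H)² − z(FA)²] = −0.5 × (1.974 − 0.306) = -0.834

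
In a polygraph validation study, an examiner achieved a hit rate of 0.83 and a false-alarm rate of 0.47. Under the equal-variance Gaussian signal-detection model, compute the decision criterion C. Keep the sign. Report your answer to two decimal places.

Φ⁻¹(H) = Φ⁻¹(0.83) = 0.954
Φ⁻¹(FA) = Φ⁻¹(0.47) = -0.075
c = −½·[z(H) + z(FA)] = −0.5 × (0.954 + (-0.075)) = -0.4395
c < 0: the examiner has a liberal response bias.

C = -0.44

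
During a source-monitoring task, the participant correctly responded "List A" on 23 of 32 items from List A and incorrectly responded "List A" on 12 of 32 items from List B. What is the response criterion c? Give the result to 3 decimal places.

H = 23/32 = 0.7188
FA = 12/32 = 0.3750
Φ⁻¹(0.7188) = 0.5793, Φ⁻¹(0.3750) = -0.3186
c = −½·[z(H) + z(FA)] = −0.5 × (0.5793 + (-0.3186)) = -0.13035
c < 0: the participant has a liberal response bias.

c = -0.130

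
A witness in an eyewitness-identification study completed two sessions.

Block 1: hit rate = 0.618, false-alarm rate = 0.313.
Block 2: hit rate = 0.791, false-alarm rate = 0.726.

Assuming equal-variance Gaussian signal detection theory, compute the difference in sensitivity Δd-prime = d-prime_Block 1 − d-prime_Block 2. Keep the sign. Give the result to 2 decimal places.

Δd-prime = 0.58

Block 1: z(0.618) = 0.300, z(0.313) = -0.487, d' = 0.787
Block 2: z(0.791) = 0.810, z(0.726) = 0.601, d' = 0.209
Δd' = d'_Block 1 − d'_Block 2 = 0.787 − 0.209 = 0.578
Block 1 has the higher sensitivity.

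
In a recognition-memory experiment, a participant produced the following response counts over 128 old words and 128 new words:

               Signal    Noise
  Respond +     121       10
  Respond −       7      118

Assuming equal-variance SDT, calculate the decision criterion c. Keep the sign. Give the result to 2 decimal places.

c = -0.09

H = 121/128 = 0.9453
FA = 10/128 = 0.0781
Φ⁻¹(0.9453) = 1.601, Φ⁻¹(0.0781) = -1.418
c = −½·[z(H) + z(FA)] = −0.5 × (1.601 + (-1.418)) = -0.0915
c < 0: the participant has a liberal response bias.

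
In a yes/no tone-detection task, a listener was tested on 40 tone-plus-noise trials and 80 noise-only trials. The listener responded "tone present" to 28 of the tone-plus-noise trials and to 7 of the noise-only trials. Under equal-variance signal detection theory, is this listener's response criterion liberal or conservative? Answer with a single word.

z(H) = 0.524, z(FA) = -1.356
c = −½·(z(H) + z(FA)) = 0.416
c > 0 → conservative criterion (biased toward responding “no”).

conservative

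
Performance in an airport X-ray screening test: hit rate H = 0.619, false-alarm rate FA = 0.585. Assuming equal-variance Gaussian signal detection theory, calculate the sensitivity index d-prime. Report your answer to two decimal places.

Φ⁻¹(H) = 0.3029
Φ⁻¹(FA) = 0.2147
d' = z(H) − z(FA) = 0.3029 − 0.2147 = 0.0882

d-prime = 0.09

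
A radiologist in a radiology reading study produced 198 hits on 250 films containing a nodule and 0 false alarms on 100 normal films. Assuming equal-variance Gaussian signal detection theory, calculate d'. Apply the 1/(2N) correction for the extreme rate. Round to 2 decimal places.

The false-alarm rate is 0/100 = 0, so apply the 1/(2N) correction: FA → 1/(2·100) = 0.00500.
z(H) = z(0.79200) = 0.813
z(FA) = z(0.00500) = -2.576
d' = 0.813 − (-2.576) = 3.389

d' = 3.39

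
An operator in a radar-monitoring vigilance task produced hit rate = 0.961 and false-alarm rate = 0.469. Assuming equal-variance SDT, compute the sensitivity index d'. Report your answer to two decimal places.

d' = 1.84

z(H) = 1.762
z(FA) = -0.078
d' = z(H) − z(FA) = 1.762 − (-0.078) = 1.840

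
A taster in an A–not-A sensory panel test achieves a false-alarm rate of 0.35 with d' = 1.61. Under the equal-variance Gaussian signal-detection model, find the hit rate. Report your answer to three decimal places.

z(false-alarm rate) = z(0.35) = -0.3853
z(H) = z(FA) + d' = -0.3853 + 1.61 = 1.2247
hit rate = Φ(1.2247) = 0.8897

hit rate = 0.890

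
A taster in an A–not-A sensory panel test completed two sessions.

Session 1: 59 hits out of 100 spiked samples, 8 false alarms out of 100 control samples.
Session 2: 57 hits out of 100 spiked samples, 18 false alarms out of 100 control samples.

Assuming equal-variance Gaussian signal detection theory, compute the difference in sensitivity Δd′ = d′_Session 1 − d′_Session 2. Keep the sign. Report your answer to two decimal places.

Session 1: z(0.5900) = 0.228, z(0.0800) = -1.405, d' = 1.633
Session 2: z(0.5700) = 0.176, z(0.1800) = -0.915, d' = 1.091
Δd' = d'_Session 1 − d'_Session 2 = 1.633 − 1.091 = 0.542
Session 1 has the higher sensitivity.

Δd′ = 0.54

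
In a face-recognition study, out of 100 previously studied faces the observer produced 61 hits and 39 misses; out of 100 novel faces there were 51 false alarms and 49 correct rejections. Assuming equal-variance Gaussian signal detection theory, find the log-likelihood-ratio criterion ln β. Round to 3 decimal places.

ln β = -0.039

H = 61/100 = 0.6100
FA = 51/100 = 0.5100
Φ⁻¹(H) = Φ⁻¹(0.6100) = 0.2793
Φ⁻¹(FA) = Φ⁻¹(0.5100) = 0.0251
ln β = −½·[z(H)² − z(FA)²] = −0.5 × (0.0780 − 0.0006) = -0.0387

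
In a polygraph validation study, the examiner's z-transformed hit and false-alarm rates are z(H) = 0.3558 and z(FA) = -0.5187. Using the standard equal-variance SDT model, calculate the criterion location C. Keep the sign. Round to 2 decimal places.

C = 0.08

c = −½·[z(H) + z(FA)] = −½·(0.3558 + (-0.5187)) = 0.08145
c > 0: the examiner has a conservative response bias.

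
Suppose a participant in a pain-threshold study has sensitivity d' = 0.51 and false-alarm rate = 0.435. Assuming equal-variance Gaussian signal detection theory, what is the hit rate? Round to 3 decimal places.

z(false-alarm rate) = z(0.435) = -0.1637
z(H) = z(FA) + d' = -0.1637 + 0.51 = 0.3463
hit rate = Φ(0.3463) = 0.6354

hit rate = 0.635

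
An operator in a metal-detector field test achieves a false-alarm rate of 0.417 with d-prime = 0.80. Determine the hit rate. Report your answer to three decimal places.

hit rate = 0.723

z(false-alarm rate) = z(0.417) = -0.2096
z(H) = z(FA) + d' = -0.2096 + 0.80 = 0.5904
hit rate = Φ(0.5904) = 0.7225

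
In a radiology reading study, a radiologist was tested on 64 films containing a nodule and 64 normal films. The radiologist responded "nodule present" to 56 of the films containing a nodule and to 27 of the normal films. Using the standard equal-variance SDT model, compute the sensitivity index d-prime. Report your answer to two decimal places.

d-prime = 1.35

H = 56/64 = 0.8750
FA = 27/64 = 0.4219
z(H) = z(0.8750) = 1.1503
z(FA) = z(0.4219) = -0.1970
d' = z(H) − z(FA) = 1.1503 − (-0.1970) = 1.3473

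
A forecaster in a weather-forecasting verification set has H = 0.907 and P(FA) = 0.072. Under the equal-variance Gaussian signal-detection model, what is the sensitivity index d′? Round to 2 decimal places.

z(H) = 1.323
z(FA) = -1.461
d' = z(H) − z(FA) = 1.323 − (-1.461) = 2.784

d′ = 2.78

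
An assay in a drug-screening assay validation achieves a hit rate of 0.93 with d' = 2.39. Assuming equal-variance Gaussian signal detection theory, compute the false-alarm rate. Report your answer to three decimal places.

false-alarm rate = 0.180

z(hit rate) = z(0.93) = 1.4758
z(FA) = z(H) − d' = 1.4758 − 2.39 = -0.9142
false-alarm rate = Φ(-0.9142) = 0.1803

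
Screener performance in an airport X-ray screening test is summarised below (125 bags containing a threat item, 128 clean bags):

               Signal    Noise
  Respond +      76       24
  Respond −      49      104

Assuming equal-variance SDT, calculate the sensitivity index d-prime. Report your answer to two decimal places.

H = 76/125 = 0.6080
FA = 24/128 = 0.1875
z(H) = z(0.6080) = 0.274
z(FA) = z(0.1875) = -0.887
d' = z(H) − z(FA) = 0.274 − (-0.887) = 1.161

d-prime = 1.16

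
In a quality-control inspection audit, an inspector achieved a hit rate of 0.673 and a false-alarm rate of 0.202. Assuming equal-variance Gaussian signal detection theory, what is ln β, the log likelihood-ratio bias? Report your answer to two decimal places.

ln β = 0.25

z(H) = 0.448
z(FA) = -0.834
ln β = −½·[z(H)² − z(FA)²] = −0.5 × (0.201 − 0.696) = 0.2475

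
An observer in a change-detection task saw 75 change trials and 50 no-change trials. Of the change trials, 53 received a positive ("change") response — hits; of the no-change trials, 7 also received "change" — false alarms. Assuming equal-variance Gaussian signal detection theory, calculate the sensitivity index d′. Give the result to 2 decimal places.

d′ = 1.62

H = 53/75 = 0.7067
FA = 7/50 = 0.1400
Φ⁻¹(H) = 0.5438
Φ⁻¹(FA) = -1.0803
d' = z(H) − z(FA) = 0.5438 − (-1.0803) = 1.6241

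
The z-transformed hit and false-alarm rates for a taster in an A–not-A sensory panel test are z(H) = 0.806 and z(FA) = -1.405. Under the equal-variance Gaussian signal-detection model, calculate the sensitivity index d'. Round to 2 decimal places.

d' = z(H) − z(FA) = 0.806 − (-1.405) = 2.211

d' = 2.21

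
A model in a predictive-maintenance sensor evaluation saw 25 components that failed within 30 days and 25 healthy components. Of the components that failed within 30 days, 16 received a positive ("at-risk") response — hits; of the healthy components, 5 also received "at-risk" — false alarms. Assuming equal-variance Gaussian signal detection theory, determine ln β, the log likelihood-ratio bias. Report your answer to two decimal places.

ln β = 0.29

H = 16/25 = 0.6400
FA = 5/25 = 0.2000
z(H) = z(0.6400) = 0.358
z(FA) = z(0.2000) = -0.842
ln β = −½·[z(H)² − z(FA)²] = −0.5 × (0.128 − 0.709) = 0.2905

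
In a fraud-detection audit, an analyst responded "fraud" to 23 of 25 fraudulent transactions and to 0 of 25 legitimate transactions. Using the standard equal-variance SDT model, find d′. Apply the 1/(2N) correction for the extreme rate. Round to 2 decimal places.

d′ = 3.46

The false-alarm rate is 0/25 = 0, so apply the 1/(2N) correction: FA → 1/(2·25) = 0.02000.
z(H) = z(0.92000) = 1.405
z(FA) = z(0.02000) = -2.054
d' = 1.405 − (-2.054) = 3.459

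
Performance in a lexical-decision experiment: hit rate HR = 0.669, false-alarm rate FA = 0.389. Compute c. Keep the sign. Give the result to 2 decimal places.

z(0.669) = 0.437, z(0.389) = -0.282
c = −½·[z(H) + z(FA)] = −0.5 × (0.437 + (-0.282)) = -0.0775

c = -0.08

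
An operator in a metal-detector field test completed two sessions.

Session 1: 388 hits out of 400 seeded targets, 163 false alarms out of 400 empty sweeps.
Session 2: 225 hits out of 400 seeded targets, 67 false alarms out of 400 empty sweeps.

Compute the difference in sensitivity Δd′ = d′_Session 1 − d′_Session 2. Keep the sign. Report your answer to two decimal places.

Δd′ = 0.99

Session 1: z(0.9700) = 1.881, z(0.4075) = -0.234, d' = 2.115
Session 2: z(0.5625) = 0.157, z(0.1675) = -0.964, d' = 1.121
Δd' = d'_Session 1 − d'_Session 2 = 2.115 − 1.121 = 0.994
Session 1 has the higher sensitivity.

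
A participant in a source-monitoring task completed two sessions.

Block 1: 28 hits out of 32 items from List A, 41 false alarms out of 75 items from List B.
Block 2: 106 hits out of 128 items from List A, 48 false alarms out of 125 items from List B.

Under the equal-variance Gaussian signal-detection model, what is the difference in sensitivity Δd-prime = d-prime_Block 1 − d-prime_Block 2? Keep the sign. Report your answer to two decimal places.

Block 1: z(0.8750) = 1.150, z(0.5467) = 0.117, d' = 1.033
Block 2: z(0.8281) = 0.947, z(0.3840) = -0.295, d' = 1.242
Δd' = d'_Block 1 − d'_Block 2 = 1.033 − 1.242 = -0.209
Block 2 has the higher sensitivity.

Δd-prime = -0.21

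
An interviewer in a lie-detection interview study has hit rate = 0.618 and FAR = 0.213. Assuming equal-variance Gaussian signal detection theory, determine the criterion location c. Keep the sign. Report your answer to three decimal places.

Φ⁻¹(H) = Φ⁻¹(0.618) = 0.3002
Φ⁻¹(FA) = Φ⁻¹(0.213) = -0.7961
c = −½·[z(H) + z(FA)] = −0.5 × (0.3002 + (-0.7961)) = 0.24795
c > 0: the interviewer has a conservative response bias.

c = 0.248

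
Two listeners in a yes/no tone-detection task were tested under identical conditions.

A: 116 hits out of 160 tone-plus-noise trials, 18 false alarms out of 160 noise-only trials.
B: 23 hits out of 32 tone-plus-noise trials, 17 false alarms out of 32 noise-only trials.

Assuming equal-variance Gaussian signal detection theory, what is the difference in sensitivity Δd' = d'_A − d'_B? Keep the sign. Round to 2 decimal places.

A: z(0.7250) = 0.598, z(0.1125) = -1.213, d' = 1.811
B: z(0.7188) = 0.579, z(0.5312) = 0.078, d' = 0.501
Δd' = d'_A − d'_B = 1.811 − 0.501 = 1.310
A has the higher sensitivity.

Δd' = 1.31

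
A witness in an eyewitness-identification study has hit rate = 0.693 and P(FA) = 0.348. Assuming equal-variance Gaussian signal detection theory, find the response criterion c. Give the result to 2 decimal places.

z(0.693) = 0.504, z(0.348) = -0.391
c = −½·[z(H) + z(FA)] = −0.5 × (0.504 + (-0.391)) = -0.0565

c = -0.06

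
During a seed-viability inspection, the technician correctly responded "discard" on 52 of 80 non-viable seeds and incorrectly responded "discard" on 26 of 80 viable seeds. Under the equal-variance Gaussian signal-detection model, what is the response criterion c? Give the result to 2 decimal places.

c = 0.03

H = 52/80 = 0.6500
FA = 26/80 = 0.3250
Φ⁻¹(0.6500) = 0.3853, Φ⁻¹(0.3250) = -0.4538
c = −½·[z(H) + z(FA)] = −0.5 × (0.3853 + (-0.4538)) = 0.03425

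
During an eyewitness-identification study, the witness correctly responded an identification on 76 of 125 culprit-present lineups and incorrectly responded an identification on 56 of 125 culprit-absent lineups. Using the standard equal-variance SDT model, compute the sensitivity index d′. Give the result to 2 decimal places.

d′ = 0.40

H = 76/125 = 0.6080
FA = 56/125 = 0.4480
z(0.6080) = 0.2741, z(0.4480) = -0.1307
d' = z(H) − z(FA) = 0.2741 − (-0.1307) = 0.4048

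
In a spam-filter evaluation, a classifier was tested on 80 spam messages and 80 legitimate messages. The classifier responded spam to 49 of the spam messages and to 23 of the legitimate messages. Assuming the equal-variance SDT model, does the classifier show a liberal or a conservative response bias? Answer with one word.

z(H) = 0.286, z(FA) = -0.561
c = −½·(z(H) + z(FA)) = 0.1375
c > 0 → conservative criterion (biased toward responding “no”).

conservative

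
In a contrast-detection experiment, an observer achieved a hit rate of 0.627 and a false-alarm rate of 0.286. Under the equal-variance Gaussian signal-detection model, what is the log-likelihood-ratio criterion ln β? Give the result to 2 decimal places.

z(H) = z(0.627) = 0.324
z(FA) = z(0.286) = -0.565
ln β = −½·[z(H)² − z(FA)²] = −0.5 × (0.105 − 0.319) = 0.107

ln β = 0.11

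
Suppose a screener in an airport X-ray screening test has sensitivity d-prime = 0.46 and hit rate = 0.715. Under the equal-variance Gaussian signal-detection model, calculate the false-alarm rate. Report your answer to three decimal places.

false-alarm rate = 0.543

z(hit rate) = z(0.715) = 0.5681
z(FA) = z(H) − d' = 0.5681 − 0.46 = 0.1081
false-alarm rate = Φ(0.1081) = 0.5430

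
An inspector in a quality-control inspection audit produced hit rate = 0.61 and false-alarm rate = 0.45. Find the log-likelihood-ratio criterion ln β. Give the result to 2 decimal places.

z(H) = 0.279
z(FA) = -0.126
ln β = −½·[z(H)² − z(FA)²] = −0.5 × (0.078 − 0.016) = -0.031

ln β = -0.03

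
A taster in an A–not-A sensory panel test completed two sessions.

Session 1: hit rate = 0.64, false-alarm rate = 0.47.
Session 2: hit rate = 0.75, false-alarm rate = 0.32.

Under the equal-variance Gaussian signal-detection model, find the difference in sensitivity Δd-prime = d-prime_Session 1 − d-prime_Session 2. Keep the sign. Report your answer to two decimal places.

Δd-prime = -0.71

Session 1: z(0.64) = 0.358, z(0.47) = -0.075, d' = 0.433
Session 2: z(0.75) = 0.674, z(0.32) = -0.468, d' = 1.142
Δd' = d'_Session 1 − d'_Session 2 = 0.433 − 1.142 = -0.709
Session 2 has the higher sensitivity.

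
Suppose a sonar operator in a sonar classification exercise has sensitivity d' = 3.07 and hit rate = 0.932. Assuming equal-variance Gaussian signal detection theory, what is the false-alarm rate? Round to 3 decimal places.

z(hit rate) = z(0.932) = 1.4909
z(FA) = z(H) − d' = 1.4909 − 3.07 = -1.5791
false-alarm rate = Φ(-1.5791) = 0.0572

false-alarm rate = 0.057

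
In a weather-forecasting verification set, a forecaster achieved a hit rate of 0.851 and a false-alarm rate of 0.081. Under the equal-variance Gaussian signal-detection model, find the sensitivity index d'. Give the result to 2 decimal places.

Φ⁻¹(0.851) = 1.0407, Φ⁻¹(0.081) = -1.3984
d' = z(H) − z(FA) = 1.0407 − (-1.3984) = 2.4391

d' = 2.44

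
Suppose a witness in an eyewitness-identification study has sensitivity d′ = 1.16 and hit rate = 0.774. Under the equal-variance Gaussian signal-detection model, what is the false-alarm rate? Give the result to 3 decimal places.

z(hit rate) = z(0.774) = 0.7521
z(FA) = z(H) − d' = 0.7521 − 1.16 = -0.4079
false-alarm rate = Φ(-0.4079) = 0.3417

false-alarm rate = 0.342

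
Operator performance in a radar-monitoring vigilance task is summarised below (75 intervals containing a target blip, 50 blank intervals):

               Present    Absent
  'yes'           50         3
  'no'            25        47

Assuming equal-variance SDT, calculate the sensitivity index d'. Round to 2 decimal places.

H = 50/75 = 0.6667
FA = 3/50 = 0.0600
z(0.6667) = 0.4308, z(0.0600) = -1.5548
d' = z(H) − z(FA) = 0.4308 − (-1.5548) = 1.9856

d' = 1.99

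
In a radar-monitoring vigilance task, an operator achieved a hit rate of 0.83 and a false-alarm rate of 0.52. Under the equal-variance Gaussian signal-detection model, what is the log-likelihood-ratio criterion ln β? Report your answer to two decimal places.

ln β = -0.45

z(0.83) = 0.954, z(0.52) = 0.050
ln β = −½·[z(H)² − z(FA)²] = −0.5 × (0.910 − 0.003) = -0.4535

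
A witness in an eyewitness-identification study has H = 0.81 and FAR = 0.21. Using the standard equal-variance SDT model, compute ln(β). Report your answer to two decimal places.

ln β = -0.06

Φ⁻¹(H) = 0.878
Φ⁻¹(FA) = -0.806
ln β = −½·[z(H)² − z(FA)²] = −0.5 × (0.771 − 0.650) = -0.0605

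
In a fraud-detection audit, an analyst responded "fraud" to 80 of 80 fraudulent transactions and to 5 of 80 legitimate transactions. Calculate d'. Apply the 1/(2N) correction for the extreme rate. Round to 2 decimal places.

d' = 4.03

The hit rate is 80/80 = 1, so apply the 1/(2N) correction: H → 1 − 1/(2·80) = 0.99375.
z(H) = z(0.99375) = 2.498
z(FA) = z(0.06250) = -1.534
d' = 2.498 − (-1.534) = 4.032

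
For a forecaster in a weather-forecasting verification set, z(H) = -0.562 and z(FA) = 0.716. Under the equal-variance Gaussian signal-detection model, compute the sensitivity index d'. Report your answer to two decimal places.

d' = z(H) − z(FA) = -0.562 − 0.716 = -1.278

d' = -1.28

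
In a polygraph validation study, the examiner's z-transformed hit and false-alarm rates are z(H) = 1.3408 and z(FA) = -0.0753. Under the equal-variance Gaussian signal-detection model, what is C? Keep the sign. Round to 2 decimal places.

C = -0.63

c = −½·[z(H) + z(FA)] = −½·(1.3408 + (-0.0753)) = -0.63275
c < 0: the examiner has a liberal response bias.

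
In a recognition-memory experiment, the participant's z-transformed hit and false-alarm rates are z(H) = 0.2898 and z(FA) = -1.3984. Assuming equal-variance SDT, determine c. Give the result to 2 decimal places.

c = 0.55

c = −½·[z(H) + z(FA)] = −½·(0.2898 + (-1.3984)) = 0.5543
c > 0: the participant has a conservative response bias.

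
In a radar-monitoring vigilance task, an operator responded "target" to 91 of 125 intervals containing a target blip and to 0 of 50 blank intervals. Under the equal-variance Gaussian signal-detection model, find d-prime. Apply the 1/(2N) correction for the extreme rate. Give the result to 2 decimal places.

d-prime = 2.93

The false-alarm rate is 0/50 = 0, so apply the 1/(2N) correction: FA → 1/(2·50) = 0.01000.
z(H) = z(0.72800) = 0.607
z(FA) = z(0.01000) = -2.326
d' = 0.607 − (-2.326) = 2.933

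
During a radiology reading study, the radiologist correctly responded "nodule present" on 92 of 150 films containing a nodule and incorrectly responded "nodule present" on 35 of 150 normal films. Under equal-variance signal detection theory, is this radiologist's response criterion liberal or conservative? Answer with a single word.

z(H) = 0.288, z(FA) = -0.728
c = −½·(z(H) + z(FA)) = 0.220
c > 0 → conservative criterion (biased toward responding “no”).

conservative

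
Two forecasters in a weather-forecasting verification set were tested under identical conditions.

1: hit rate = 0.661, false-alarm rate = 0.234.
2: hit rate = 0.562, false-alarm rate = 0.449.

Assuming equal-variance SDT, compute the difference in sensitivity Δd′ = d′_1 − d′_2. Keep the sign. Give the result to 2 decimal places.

Δd′ = 0.86

1: z(0.661) = 0.415, z(0.234) = -0.726, d' = 1.141
2: z(0.562) = 0.156, z(0.449) = -0.128, d' = 0.284
Δd' = d'_1 − d'_2 = 1.141 − 0.284 = 0.857
1 has the higher sensitivity.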